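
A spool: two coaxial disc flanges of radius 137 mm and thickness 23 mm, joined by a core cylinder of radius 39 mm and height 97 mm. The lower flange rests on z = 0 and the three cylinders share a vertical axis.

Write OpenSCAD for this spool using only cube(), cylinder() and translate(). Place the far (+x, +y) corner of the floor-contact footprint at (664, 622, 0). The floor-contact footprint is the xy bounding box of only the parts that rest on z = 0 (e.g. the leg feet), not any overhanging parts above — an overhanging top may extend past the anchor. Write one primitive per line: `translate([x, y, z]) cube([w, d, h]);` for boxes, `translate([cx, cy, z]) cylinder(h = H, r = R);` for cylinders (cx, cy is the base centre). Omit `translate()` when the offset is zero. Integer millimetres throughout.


translate([527, 485, 0]) cylinder(h = 23, r = 137);
translate([527, 485, 23]) cylinder(h = 97, r = 39);
translate([527, 485, 120]) cylinder(h = 23, r = 137);


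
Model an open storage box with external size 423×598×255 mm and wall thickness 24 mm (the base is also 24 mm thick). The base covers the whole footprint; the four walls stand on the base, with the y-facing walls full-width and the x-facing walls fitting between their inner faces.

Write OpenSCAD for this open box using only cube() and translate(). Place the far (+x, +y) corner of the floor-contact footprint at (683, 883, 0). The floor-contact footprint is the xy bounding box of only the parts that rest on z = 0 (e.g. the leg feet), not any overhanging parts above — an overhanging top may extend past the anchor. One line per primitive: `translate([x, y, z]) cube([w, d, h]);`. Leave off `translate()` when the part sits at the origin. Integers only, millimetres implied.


translate([260, 285, 0]) cube([423, 598, 24]);
translate([260, 285, 24]) cube([423, 24, 231]);
translate([260, 859, 24]) cube([423, 24, 231]);
translate([260, 309, 24]) cube([24, 550, 231]);
translate([659, 309, 24]) cube([24, 550, 231]);


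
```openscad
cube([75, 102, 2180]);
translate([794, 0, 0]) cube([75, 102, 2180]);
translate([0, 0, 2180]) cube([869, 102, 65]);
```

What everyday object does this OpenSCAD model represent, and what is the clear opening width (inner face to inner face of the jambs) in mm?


A door frame. The clear opening width is 719 mm.

Two 2180 mm tall posts with a header on top — a door frame. The left jamb is 75 mm wide at x = 0; the right jamb starts at x = 794. The clear opening is 794 − 75 = 719 mm.


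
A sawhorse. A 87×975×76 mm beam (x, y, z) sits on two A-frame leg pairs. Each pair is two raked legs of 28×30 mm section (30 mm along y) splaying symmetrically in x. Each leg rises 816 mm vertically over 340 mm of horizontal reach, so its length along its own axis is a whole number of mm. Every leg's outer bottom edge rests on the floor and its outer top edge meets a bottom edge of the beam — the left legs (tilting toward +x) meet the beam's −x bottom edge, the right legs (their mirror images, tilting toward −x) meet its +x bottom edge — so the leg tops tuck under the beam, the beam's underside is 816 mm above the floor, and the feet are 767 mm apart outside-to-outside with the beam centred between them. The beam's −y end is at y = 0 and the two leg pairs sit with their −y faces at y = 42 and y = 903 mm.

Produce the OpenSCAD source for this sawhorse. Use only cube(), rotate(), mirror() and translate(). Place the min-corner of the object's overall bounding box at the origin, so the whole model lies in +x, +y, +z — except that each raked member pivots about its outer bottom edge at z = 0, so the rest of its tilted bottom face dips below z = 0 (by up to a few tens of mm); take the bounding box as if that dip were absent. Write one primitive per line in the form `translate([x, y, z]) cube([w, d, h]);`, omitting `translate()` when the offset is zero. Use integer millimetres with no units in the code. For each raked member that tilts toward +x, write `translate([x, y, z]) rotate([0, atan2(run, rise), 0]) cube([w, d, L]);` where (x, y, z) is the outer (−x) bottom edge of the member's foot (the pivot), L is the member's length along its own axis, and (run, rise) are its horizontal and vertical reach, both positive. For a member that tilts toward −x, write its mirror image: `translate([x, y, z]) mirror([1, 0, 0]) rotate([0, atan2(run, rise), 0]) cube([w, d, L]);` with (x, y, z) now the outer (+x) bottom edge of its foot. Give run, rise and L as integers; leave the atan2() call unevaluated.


// leg length = √(340² + 816²) = 884
// right-leg outer foot x = 2·340 + 87 = 767
// beam min-corner = (340, 0, 816)
translate([340, 0, 816]) cube([87, 975, 76]);
translate([0, 42, 0]) rotate([0, atan2(340, 816), 0]) cube([28, 30, 884]);
translate([767, 42, 0]) mirror([1, 0, 0]) rotate([0, atan2(340, 816), 0]) cube([28, 30, 884]);
translate([0, 903, 0]) rotate([0, atan2(340, 816), 0]) cube([28, 30, 884]);
translate([767, 903, 0]) mirror([1, 0, 0]) rotate([0, atan2(340, 816), 0]) cube([28, 30, 884]);


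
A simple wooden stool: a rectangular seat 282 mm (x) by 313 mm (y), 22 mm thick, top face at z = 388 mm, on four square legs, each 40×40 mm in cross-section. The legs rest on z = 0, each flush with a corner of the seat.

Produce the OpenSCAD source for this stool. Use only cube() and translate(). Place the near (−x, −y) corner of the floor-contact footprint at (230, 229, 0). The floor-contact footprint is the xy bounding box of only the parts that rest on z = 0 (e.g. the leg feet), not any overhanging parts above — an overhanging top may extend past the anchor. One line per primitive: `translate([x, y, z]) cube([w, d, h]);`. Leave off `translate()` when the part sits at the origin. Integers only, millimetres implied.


// leg_h = 388 - 22 = 366
translate([230, 229, 366]) cube([282, 313, 22]);
translate([230, 229, 0]) cube([40, 40, 366]);
translate([472, 229, 0]) cube([40, 40, 366]);
translate([230, 502, 0]) cube([40, 40, 366]);
translate([472, 502, 0]) cube([40, 40, 366]);


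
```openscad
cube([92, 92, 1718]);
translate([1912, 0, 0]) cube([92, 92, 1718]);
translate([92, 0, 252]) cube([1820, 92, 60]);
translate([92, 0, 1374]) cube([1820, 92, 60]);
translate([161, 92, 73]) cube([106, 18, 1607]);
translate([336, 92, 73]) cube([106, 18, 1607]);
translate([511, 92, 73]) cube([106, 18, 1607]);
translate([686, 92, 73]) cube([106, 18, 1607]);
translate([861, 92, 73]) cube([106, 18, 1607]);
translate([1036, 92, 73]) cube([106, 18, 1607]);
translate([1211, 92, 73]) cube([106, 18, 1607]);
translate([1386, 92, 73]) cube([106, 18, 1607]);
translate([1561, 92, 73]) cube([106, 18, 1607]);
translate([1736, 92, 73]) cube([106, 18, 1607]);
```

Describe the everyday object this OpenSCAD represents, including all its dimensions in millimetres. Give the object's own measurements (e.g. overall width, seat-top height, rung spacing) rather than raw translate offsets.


A fence section. Two 92×92 mm posts, 1718 mm tall, stand on the floor with a clear span of 1820 mm between their inner faces. Two horizontal rails of 92×60 mm section span the gap between the posts with their undersides at z = 252 mm and z = 1374 mm, flush with the posts' −y face. 10 pickets, each 106 mm wide, 18 mm thick and 1607 mm tall, are fixed to the +y face of the rails with their bottoms at z = 73 mm, spaced across the span with a 69 mm gap after the −x post and between neighbouring pickets, with 70 mm left before the +x post.


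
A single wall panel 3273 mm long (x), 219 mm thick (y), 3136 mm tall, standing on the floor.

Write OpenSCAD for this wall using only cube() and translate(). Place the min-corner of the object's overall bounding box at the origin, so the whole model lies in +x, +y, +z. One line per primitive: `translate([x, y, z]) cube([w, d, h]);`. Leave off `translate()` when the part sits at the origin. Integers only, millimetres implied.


cube([3273, 219, 3136]);


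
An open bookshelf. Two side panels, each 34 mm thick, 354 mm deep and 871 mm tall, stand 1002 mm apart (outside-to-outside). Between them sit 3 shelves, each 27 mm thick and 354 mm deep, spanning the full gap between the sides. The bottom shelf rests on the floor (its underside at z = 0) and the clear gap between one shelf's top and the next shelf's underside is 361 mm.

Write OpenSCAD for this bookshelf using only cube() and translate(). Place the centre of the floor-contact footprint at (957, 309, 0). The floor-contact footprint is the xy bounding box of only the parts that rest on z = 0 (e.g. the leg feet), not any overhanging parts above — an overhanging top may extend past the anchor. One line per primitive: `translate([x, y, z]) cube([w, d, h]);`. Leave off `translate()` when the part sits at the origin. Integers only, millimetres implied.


translate([456, 132, 0]) cube([34, 354, 871]);
translate([1424, 132, 0]) cube([34, 354, 871]);
translate([490, 132, 0]) cube([934, 354, 27]);
translate([490, 132, 388]) cube([934, 354, 27]);
translate([490, 132, 776]) cube([934, 354, 27]);


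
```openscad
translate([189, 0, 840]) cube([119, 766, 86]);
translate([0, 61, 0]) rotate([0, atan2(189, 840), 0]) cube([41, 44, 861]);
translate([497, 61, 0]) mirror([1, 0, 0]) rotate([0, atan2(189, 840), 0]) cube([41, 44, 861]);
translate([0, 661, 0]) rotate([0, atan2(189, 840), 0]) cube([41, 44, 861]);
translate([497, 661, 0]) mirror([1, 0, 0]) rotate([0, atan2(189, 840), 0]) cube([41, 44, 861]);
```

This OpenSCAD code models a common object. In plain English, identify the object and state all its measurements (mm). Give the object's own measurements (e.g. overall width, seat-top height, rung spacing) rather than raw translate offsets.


A sawhorse. A 119×766×86 mm beam (x, y, z) sits on two A-frame leg pairs. Each pair is two raked legs of 41×44 mm section (44 mm along y) splaying symmetrically in x. Each leg rises 840 mm vertically over 189 mm of horizontal reach and is 861 mm long along its own axis. Every leg's outer bottom edge rests on the floor and its outer top edge meets a bottom edge of the beam — the left legs (tilting toward +x) meet the beam's −x bottom edge, the right legs (their mirror images, tilting toward −x) meet its +x bottom edge — so the leg tops tuck under the beam, the beam's underside is 840 mm above the floor, and the feet are 497 mm apart outside-to-outside with the beam centred between them. The two leg pairs are set in 61 mm from either end of the beam.


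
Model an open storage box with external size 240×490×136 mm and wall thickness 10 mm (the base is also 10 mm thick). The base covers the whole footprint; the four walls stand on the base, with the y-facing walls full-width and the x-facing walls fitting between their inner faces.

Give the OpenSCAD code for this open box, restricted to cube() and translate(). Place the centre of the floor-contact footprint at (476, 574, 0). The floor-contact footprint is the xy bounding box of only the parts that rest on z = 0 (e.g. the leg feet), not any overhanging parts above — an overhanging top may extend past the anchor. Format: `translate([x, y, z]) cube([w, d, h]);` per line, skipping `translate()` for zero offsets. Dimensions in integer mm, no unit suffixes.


translate([356, 329, 0]) cube([240, 490, 10]);
translate([356, 329, 10]) cube([240, 10, 126]);
translate([356, 809, 10]) cube([240, 10, 126]);
translate([356, 339, 10]) cube([10, 470, 126]);
translate([586, 339, 10]) cube([10, 470, 126]);


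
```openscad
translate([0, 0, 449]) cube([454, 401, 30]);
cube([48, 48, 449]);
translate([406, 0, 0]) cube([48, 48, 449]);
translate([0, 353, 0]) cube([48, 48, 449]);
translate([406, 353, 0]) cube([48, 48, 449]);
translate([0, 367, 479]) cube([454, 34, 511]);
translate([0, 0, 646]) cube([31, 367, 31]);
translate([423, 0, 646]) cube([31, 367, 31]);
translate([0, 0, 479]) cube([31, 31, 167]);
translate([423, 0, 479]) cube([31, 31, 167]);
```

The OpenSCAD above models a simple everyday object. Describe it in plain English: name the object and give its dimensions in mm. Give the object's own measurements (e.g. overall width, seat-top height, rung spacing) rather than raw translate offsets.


A chair. The seat is a 454×401×30 mm slab with its top at z = 479 mm, on four 48×48 mm corner legs (flush with the seat edges, standing on z = 0). A flat backrest 34 mm thick, 511 mm tall, spans the full seat width and rises from the seat top along its +y edge, rear face flush with the rear of the seat. Two armrests of 31×31 mm section run along each side from the seat's front edge to the front of the backrest, top faces 198 mm above the seat top and outer faces flush with the seat's x-edges; a 31×31 mm post under the front of each armrest stands on the seat at the front corner.


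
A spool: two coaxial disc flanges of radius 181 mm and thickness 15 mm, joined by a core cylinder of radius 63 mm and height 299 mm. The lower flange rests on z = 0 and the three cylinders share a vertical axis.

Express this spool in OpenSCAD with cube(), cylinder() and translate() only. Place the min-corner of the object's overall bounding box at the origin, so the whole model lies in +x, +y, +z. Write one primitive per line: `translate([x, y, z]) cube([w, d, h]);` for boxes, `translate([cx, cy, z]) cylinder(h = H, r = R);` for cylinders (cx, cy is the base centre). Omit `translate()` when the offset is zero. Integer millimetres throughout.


translate([181, 181, 0]) cylinder(h = 15, r = 181);
translate([181, 181, 15]) cylinder(h = 299, r = 63);
translate([181, 181, 314]) cylinder(h = 15, r = 181);


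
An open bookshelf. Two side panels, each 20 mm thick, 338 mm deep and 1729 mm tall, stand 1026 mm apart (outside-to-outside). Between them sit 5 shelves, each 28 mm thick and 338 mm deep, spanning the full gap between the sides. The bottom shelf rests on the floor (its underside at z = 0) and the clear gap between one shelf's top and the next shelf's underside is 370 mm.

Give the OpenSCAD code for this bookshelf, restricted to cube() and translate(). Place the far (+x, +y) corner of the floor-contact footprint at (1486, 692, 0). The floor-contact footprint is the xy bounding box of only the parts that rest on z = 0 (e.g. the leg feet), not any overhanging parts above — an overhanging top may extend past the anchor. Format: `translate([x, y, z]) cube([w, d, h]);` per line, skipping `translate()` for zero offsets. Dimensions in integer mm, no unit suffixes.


translate([460, 354, 0]) cube([20, 338, 1729]);
translate([1466, 354, 0]) cube([20, 338, 1729]);
translate([480, 354, 0]) cube([986, 338, 28]);
translate([480, 354, 398]) cube([986, 338, 28]);
translate([480, 354, 796]) cube([986, 338, 28]);
translate([480, 354, 1194]) cube([986, 338, 28]);
translate([480, 354, 1592]) cube([986, 338, 28]);


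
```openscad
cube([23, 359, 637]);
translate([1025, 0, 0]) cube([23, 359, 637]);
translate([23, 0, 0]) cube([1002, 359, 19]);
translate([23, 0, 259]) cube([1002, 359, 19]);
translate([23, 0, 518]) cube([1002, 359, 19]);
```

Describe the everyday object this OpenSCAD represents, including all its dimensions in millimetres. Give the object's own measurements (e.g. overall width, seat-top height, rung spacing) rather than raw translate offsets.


An open bookshelf. Two side panels, each 23 mm thick, 359 mm deep and 637 mm tall, stand 1048 mm apart (outside-to-outside). Between them sit 3 shelves, each 19 mm thick and 359 mm deep, spanning the full gap between the sides. The bottom shelf rests on the floor (its underside at z = 0) and the clear gap between one shelf's top and the next shelf's underside is 240 mm.


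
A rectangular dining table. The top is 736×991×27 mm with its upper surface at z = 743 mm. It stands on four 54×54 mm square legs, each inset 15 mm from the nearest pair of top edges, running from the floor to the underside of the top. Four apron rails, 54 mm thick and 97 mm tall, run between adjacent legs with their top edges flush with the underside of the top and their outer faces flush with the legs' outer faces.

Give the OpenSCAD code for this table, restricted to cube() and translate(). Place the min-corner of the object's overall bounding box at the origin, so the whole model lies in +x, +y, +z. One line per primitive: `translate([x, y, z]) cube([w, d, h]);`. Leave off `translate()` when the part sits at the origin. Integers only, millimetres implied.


// leg_h = 743 - 27 = 716
// apron z = 716 - 97 = 619
translate([0, 0, 716]) cube([736, 991, 27]);
translate([15, 15, 0]) cube([54, 54, 716]);
translate([667, 15, 0]) cube([54, 54, 716]);
translate([15, 922, 0]) cube([54, 54, 716]);
translate([667, 922, 0]) cube([54, 54, 716]);
translate([69, 15, 619]) cube([598, 54, 97]);
translate([69, 922, 619]) cube([598, 54, 97]);
translate([15, 69, 619]) cube([54, 853, 97]);
translate([667, 69, 619]) cube([54, 853, 97]);


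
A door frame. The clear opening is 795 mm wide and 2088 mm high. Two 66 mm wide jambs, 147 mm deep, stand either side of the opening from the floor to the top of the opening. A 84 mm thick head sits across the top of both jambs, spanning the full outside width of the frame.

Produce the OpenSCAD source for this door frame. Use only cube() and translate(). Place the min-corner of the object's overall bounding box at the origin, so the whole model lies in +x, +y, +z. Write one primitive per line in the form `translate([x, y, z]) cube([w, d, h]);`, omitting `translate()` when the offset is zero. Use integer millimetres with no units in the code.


cube([66, 147, 2088]);
translate([861, 0, 0]) cube([66, 147, 2088]);
translate([0, 0, 2088]) cube([927, 147, 84]);


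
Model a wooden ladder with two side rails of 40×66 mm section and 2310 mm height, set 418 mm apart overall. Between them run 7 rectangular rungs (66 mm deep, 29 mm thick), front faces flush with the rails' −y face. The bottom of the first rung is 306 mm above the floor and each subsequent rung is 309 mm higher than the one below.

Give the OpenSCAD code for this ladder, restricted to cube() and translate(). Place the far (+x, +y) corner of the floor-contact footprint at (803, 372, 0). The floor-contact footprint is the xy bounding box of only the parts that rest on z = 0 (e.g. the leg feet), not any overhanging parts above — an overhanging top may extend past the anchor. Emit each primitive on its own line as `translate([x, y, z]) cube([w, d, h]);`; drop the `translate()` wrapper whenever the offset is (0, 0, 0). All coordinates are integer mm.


// rung span = 418 - 2*40 = 338
// rung[k] z = 306 + k*309
translate([385, 306, 0]) cube([40, 66, 2310]);
translate([763, 306, 0]) cube([40, 66, 2310]);
translate([425, 306, 306]) cube([338, 66, 29]);
translate([425, 306, 615]) cube([338, 66, 29]);
translate([425, 306, 924]) cube([338, 66, 29]);
translate([425, 306, 1233]) cube([338, 66, 29]);
translate([425, 306, 1542]) cube([338, 66, 29]);
translate([425, 306, 1851]) cube([338, 66, 29]);
translate([425, 306, 2160]) cube([338, 66, 29]);


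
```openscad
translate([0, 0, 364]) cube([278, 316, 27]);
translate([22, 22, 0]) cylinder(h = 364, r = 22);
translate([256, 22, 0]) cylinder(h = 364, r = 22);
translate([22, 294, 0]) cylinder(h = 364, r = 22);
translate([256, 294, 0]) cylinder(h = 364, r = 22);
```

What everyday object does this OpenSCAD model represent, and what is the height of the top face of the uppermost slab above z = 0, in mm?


A stool. The seat height is 391 mm.

A 278×316×27 slab at z = 364 on four corner cylinders — a stool. The seat top is 364 + 27 = 391 mm.


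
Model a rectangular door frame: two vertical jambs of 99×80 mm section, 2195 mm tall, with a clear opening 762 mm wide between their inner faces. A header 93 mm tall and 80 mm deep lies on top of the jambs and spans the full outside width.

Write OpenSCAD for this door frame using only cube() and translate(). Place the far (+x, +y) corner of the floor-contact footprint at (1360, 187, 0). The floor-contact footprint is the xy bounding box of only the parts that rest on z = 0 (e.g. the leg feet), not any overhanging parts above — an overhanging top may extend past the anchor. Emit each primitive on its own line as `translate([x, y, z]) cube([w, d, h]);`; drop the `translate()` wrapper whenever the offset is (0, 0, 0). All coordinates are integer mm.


translate([400, 107, 0]) cube([99, 80, 2195]);
translate([1261, 107, 0]) cube([99, 80, 2195]);
translate([400, 107, 2195]) cube([960, 80, 93]);


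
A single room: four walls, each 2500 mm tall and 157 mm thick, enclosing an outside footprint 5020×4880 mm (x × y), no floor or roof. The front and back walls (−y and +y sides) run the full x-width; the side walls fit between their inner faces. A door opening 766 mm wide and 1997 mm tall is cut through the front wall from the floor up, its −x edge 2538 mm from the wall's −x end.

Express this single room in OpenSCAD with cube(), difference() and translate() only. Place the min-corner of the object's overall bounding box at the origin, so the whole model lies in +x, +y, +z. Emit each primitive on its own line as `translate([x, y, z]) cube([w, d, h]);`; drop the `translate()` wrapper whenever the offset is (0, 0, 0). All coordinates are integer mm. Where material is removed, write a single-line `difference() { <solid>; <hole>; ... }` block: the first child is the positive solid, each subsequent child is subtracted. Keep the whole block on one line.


difference() { cube([5020, 157, 2500]); translate([2538, 0, 0]) cube([766, 157, 1997]); }
translate([0, 4723, 0]) cube([5020, 157, 2500]);
translate([0, 157, 0]) cube([157, 4566, 2500]);
translate([4863, 157, 0]) cube([157, 4566, 2500]);


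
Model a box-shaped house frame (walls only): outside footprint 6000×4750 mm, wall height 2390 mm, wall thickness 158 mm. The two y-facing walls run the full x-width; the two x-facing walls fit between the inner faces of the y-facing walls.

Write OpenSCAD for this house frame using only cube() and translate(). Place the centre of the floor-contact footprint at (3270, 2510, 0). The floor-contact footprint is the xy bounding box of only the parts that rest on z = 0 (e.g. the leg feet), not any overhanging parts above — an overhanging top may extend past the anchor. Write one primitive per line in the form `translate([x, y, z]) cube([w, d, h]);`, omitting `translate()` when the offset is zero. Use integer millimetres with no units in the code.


translate([270, 135, 0]) cube([6000, 158, 2390]);
translate([270, 4727, 0]) cube([6000, 158, 2390]);
translate([270, 293, 0]) cube([158, 4434, 2390]);
translate([6112, 293, 0]) cube([158, 4434, 2390]);


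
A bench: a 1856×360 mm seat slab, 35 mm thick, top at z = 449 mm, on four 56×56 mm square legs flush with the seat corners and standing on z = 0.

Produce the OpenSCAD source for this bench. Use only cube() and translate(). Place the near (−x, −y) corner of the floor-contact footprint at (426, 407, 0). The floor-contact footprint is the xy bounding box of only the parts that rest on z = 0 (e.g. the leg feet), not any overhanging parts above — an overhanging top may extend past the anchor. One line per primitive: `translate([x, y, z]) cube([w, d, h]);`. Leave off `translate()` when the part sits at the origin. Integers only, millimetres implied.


// leg_h = 449 − 35 = 414
translate([426, 407, 414]) cube([1856, 360, 35]);
translate([426, 407, 0]) cube([56, 56, 414]);
translate([426, 711, 0]) cube([56, 56, 414]);
translate([2226, 407, 0]) cube([56, 56, 414]);
translate([2226, 711, 0]) cube([56, 56, 414]);


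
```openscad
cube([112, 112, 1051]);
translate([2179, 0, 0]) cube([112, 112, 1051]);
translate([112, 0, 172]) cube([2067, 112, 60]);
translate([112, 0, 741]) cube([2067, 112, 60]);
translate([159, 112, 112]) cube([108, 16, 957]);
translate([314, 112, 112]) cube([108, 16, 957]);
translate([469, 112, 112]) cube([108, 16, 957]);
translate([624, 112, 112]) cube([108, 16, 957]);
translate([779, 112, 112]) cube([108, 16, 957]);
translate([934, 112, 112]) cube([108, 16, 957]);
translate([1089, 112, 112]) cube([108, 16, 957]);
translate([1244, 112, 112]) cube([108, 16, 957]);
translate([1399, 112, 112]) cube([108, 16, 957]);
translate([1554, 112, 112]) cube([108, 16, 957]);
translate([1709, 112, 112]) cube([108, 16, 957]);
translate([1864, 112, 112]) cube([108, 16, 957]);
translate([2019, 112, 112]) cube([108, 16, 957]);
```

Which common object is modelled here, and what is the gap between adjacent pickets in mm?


A fence section. The picket gap is 47 mm.

Two posts, two rails, 13 pickets — a fence section. Span 2067 mm holds 13 pickets of 108 mm with 14 equal gaps: ⌊(2067 − 13·108) / 14⌋ = 47 mm.


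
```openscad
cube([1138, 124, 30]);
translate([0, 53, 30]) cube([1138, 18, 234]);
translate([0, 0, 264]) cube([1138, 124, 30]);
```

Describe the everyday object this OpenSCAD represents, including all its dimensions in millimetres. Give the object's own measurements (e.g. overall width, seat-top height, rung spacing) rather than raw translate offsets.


An I-beam lying along x, 1138 mm long. Overall section height 294 mm. Two flanges 124 mm wide (y) and 30 mm thick, one on the floor and one at the top; a web 18 mm thick runs between them, centred on the flange width.


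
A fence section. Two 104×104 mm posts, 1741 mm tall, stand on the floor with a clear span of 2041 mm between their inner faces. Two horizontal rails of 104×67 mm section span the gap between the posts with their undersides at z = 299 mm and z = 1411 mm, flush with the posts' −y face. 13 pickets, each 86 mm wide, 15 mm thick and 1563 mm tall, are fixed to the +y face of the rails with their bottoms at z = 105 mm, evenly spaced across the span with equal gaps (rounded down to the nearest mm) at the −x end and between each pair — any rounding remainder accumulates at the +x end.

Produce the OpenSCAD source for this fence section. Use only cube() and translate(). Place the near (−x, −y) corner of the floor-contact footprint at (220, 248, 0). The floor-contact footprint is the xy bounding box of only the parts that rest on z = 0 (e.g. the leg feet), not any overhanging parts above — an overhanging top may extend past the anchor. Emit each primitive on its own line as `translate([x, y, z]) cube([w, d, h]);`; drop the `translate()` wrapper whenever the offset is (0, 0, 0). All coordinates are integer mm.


translate([220, 248, 0]) cube([104, 104, 1741]);
translate([2365, 248, 0]) cube([104, 104, 1741]);
translate([324, 248, 299]) cube([2041, 104, 67]);
translate([324, 248, 1411]) cube([2041, 104, 67]);
translate([389, 352, 105]) cube([86, 15, 1563]);
translate([540, 352, 105]) cube([86, 15, 1563]);
translate([691, 352, 105]) cube([86, 15, 1563]);
translate([842, 352, 105]) cube([86, 15, 1563]);
translate([993, 352, 105]) cube([86, 15, 1563]);
translate([1144, 352, 105]) cube([86, 15, 1563]);
translate([1295, 352, 105]) cube([86, 15, 1563]);
translate([1446, 352, 105]) cube([86, 15, 1563]);
translate([1597, 352, 105]) cube([86, 15, 1563]);
translate([1748, 352, 105]) cube([86, 15, 1563]);
translate([1899, 352, 105]) cube([86, 15, 1563]);
translate([2050, 352, 105]) cube([86, 15, 1563]);
translate([2201, 352, 105]) cube([86, 15, 1563]);


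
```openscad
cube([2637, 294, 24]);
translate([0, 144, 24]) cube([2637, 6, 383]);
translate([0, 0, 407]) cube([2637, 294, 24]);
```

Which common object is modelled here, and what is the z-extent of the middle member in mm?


An I-beam. The web height is 383 mm.

Two wide flanges with a thin centred web — an I-beam. Overall 431 mm minus two 24 mm flanges gives a web of 431 − 2·24 = 383 mm.


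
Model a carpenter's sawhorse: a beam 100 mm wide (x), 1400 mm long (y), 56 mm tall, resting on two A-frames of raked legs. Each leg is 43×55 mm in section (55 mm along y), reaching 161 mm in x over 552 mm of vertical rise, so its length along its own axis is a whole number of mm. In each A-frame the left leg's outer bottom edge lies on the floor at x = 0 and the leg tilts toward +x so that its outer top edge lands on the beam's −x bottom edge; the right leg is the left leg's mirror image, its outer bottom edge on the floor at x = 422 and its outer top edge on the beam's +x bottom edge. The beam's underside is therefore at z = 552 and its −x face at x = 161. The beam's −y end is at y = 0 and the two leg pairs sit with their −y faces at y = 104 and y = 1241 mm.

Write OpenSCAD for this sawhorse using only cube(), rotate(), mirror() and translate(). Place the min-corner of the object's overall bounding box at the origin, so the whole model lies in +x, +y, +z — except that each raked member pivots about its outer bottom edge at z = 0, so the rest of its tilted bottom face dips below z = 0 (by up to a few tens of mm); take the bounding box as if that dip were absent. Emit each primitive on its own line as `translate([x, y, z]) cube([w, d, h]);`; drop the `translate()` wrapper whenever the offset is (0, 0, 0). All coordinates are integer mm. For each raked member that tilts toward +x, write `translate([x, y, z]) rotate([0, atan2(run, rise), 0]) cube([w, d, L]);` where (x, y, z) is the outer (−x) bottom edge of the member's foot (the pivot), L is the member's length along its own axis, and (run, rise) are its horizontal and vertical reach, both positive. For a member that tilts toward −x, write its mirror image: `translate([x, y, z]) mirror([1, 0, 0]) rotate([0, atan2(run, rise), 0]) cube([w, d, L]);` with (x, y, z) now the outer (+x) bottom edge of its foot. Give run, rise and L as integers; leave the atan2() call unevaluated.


translate([161, 0, 552]) cube([100, 1400, 56]);
translate([0, 104, 0]) rotate([0, atan2(161, 552), 0]) cube([43, 55, 575]);
translate([422, 104, 0]) mirror([1, 0, 0]) rotate([0, atan2(161, 552), 0]) cube([43, 55, 575]);
translate([0, 1241, 0]) rotate([0, atan2(161, 552), 0]) cube([43, 55, 575]);
translate([422, 1241, 0]) mirror([1, 0, 0]) rotate([0, atan2(161, 552), 0]) cube([43, 55, 575]);


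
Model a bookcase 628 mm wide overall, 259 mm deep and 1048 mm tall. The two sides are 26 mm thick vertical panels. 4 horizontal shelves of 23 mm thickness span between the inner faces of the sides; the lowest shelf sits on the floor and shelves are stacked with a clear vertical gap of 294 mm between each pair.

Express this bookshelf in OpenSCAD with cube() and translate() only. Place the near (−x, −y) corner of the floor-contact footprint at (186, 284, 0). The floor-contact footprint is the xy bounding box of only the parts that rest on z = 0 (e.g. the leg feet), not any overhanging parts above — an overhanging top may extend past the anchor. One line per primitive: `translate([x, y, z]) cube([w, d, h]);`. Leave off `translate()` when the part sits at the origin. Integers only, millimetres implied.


translate([186, 284, 0]) cube([26, 259, 1048]);
translate([788, 284, 0]) cube([26, 259, 1048]);
translate([212, 284, 0]) cube([576, 259, 23]);
translate([212, 284, 317]) cube([576, 259, 23]);
translate([212, 284, 634]) cube([576, 259, 23]);
translate([212, 284, 951]) cube([576, 259, 23]);


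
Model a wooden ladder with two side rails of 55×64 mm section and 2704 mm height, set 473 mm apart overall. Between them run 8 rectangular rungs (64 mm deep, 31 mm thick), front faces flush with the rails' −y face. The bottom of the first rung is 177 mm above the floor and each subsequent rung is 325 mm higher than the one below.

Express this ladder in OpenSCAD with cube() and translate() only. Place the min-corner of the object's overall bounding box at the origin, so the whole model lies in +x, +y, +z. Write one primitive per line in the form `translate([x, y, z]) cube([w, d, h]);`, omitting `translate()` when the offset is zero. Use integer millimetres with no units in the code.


// rung span = 473 - 2*55 = 363
// rung[k] z = 177 + k*325
cube([55, 64, 2704]);
translate([418, 0, 0]) cube([55, 64, 2704]);
translate([55, 0, 177]) cube([363, 64, 31]);
translate([55, 0, 502]) cube([363, 64, 31]);
translate([55, 0, 827]) cube([363, 64, 31]);
translate([55, 0, 1152]) cube([363, 64, 31]);
translate([55, 0, 1477]) cube([363, 64, 31]);
translate([55, 0, 1802]) cube([363, 64, 31]);
translate([55, 0, 2127]) cube([363, 64, 31]);
translate([55, 0, 2452]) cube([363, 64, 31]);


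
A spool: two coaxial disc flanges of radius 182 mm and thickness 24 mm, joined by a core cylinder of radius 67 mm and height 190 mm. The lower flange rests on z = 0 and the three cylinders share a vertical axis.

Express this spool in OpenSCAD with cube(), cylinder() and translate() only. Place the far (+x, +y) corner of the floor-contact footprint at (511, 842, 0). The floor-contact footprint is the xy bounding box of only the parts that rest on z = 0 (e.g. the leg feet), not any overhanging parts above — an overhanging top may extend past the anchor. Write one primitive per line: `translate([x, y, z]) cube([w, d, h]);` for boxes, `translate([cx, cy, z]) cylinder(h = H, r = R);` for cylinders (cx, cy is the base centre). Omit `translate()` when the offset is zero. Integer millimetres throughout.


translate([329, 660, 0]) cylinder(h = 24, r = 182);
translate([329, 660, 24]) cylinder(h = 190, r = 67);
translate([329, 660, 214]) cylinder(h = 24, r = 182);


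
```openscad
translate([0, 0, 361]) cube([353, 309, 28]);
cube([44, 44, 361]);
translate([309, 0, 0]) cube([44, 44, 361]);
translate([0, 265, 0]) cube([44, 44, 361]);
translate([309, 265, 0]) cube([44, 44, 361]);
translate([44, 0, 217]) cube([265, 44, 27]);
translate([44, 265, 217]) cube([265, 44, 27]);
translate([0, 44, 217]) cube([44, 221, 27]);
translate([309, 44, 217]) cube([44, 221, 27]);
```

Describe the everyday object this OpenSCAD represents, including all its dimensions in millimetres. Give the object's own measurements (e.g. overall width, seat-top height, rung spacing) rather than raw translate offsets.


A four-legged stool. The seat is a 353×309×28 mm slab whose top surface is at z = 389 mm; four square legs, each 44×44 mm in cross-section, run from the floor (z = 0) to the underside of the seat, each flush with a corner of the seat. Four stretchers, 44 mm wide and 27 mm tall, connect adjacent legs with their undersides at z = 217 mm, each running between the inner faces of the legs it joins and aligned with the legs' outer faces on the other axis.


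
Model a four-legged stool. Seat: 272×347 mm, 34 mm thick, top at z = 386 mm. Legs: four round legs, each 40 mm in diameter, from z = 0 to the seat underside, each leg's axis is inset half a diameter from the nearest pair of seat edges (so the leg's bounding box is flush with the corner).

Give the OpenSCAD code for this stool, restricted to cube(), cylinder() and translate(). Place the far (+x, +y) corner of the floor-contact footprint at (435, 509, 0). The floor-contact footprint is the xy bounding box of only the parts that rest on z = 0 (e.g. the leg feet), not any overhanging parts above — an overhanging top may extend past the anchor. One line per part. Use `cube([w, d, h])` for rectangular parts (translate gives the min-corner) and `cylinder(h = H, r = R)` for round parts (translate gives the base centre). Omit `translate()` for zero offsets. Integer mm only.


// leg_h = 386 - 34 = 352
translate([163, 162, 352]) cube([272, 347, 34]);
translate([183, 182, 0]) cylinder(h = 352, r = 20);
translate([415, 182, 0]) cylinder(h = 352, r = 20);
translate([183, 489, 0]) cylinder(h = 352, r = 20);
translate([415, 489, 0]) cylinder(h = 352, r = 20);


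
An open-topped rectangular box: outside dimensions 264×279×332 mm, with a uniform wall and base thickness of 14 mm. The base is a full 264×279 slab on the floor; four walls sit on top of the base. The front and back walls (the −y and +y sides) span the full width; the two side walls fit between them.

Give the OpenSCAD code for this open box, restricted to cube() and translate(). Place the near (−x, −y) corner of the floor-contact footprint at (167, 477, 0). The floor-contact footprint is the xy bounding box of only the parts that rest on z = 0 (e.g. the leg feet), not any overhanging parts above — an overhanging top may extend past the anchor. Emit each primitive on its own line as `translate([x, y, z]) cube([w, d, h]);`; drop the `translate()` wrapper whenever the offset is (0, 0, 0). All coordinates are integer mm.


translate([167, 477, 0]) cube([264, 279, 14]);
translate([167, 477, 14]) cube([264, 14, 318]);
translate([167, 742, 14]) cube([264, 14, 318]);
translate([167, 491, 14]) cube([14, 251, 318]);
translate([417, 491, 14]) cube([14, 251, 318]);


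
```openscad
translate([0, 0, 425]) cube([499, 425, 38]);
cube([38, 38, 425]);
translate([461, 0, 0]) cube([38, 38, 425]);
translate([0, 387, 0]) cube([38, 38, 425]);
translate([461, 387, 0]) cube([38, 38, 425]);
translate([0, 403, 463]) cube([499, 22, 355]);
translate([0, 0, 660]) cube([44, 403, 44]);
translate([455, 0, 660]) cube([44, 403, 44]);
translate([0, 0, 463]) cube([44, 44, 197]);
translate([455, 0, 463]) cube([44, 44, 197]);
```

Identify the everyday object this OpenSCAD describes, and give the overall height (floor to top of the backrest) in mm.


A chair. The overall height is 818 mm.

A slab on four corner posts with a tall panel at the back — a chair. The seat slab sits at z = 425 with thickness 38, and the 355 mm backrest starts at the seat top, so the overall height is 425 + 38 + 355 = 818 mm.


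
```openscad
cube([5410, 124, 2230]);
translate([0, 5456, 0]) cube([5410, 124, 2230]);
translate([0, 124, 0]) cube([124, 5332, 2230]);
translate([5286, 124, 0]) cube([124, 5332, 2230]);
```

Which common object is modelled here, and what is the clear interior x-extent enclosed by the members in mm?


A house (or room) frame. The interior width is 5162 mm.

Four 2230 mm walls enclosing a rectangle with no floor or roof — a room or house frame. Outside width is 5410 mm and wall thickness is 124 mm, so the interior width is 5410 − 2 × 124 = 5162 mm.


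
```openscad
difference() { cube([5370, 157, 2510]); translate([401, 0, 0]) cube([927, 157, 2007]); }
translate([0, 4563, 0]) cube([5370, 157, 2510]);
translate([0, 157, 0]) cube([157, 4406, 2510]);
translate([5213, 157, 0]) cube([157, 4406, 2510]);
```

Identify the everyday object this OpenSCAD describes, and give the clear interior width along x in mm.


A single room. The interior width is 5056 mm.

Four walls enclosing a rectangle with a door in the front wall — a room. Outside width 5370 minus two 157 mm walls gives 5056 mm.


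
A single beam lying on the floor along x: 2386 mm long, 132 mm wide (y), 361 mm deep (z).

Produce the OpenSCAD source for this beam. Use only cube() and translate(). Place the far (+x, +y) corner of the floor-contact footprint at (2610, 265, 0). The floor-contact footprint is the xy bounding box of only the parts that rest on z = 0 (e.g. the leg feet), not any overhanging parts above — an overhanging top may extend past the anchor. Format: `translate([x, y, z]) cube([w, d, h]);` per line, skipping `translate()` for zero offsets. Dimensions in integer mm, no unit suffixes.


translate([224, 133, 0]) cube([2386, 132, 361]);


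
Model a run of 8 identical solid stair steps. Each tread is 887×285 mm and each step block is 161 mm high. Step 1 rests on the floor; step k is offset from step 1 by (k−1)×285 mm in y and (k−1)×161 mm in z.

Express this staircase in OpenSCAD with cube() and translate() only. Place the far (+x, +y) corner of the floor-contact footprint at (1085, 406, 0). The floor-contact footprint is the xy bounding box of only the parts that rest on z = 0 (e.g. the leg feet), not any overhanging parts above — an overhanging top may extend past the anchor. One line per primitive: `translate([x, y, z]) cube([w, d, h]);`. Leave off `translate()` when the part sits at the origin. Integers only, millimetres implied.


translate([198, 121, 0]) cube([887, 285, 161]);
translate([198, 406, 161]) cube([887, 285, 161]);
translate([198, 691, 322]) cube([887, 285, 161]);
translate([198, 976, 483]) cube([887, 285, 161]);
translate([198, 1261, 644]) cube([887, 285, 161]);
translate([198, 1546, 805]) cube([887, 285, 161]);
translate([198, 1831, 966]) cube([887, 285, 161]);
translate([198, 2116, 1127]) cube([887, 285, 161]);


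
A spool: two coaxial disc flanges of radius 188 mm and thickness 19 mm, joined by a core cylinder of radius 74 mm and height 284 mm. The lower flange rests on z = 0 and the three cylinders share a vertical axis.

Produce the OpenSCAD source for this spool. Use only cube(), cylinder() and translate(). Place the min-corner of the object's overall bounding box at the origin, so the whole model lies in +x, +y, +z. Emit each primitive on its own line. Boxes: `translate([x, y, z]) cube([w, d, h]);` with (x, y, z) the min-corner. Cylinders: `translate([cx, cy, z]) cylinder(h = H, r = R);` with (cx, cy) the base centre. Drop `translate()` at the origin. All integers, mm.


translate([188, 188, 0]) cylinder(h = 19, r = 188);
translate([188, 188, 19]) cylinder(h = 284, r = 74);
translate([188, 188, 303]) cylinder(h = 19, r = 188);
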